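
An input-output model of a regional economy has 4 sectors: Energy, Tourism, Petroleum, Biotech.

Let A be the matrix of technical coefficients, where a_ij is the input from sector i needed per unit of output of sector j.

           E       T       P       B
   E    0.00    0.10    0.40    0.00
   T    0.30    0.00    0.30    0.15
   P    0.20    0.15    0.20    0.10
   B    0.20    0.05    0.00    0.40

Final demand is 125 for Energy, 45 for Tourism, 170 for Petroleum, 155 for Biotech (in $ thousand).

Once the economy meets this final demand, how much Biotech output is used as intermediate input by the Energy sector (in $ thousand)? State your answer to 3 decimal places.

I − A =
  [   1.00    -0.10    -0.40     0.00]
  [  -0.30     1.00    -0.30    -0.15]
  [  -0.20    -0.15     0.80    -0.10]
  [  -0.20    -0.05     0.00     0.60]
Compute the cofactors C_ij = (−1)^(i+j)·(3×3 minor ij) of I−A; the adjugate is their transpose:
adj(I−A) = Cᵀ =
  [ 0.4455   0.0860   0.2550   0.0640]
  [ 0.2100   0.4240   0.2640   0.1500]
  [ 0.1715   0.1090   0.5715   0.1225]
  [ 0.1660   0.0640   0.1070   0.6270]
det(I−A) = Σ_j (I−A)_1j·C_1j = (1.00)(0.4455) + (-0.10)(0.2100) + (-0.40)(0.1715) + (0.00)(0.1660) = 0.3559
(I − A)⁻¹ = adj(I−A) / det(I−A) ≈
  [   1.2518     0.2416     0.7165     0.1798]
  [   0.5901     1.1913     0.7418     0.4215]
  [   0.4819     0.3063     1.6058     0.3442]
  [   0.4664     0.1798     0.3006     1.7617]
First solve x = (I − A)⁻¹ d = adj(I−A)·d / det(I−A); in particular x_E = (0.4455·125 + 0.0860·45 + 0.2550·170 + 0.0640·155) / 0.3559 = 112.8275 / 0.3559 ≈ 317.02023.
Intermediate flow from B to E: z_BE = a_BE · x_E = 0.20 × 112.8275 / 0.3559 = 22.5655 / 0.3559 ≈ 63.404.

z_BE = 63.404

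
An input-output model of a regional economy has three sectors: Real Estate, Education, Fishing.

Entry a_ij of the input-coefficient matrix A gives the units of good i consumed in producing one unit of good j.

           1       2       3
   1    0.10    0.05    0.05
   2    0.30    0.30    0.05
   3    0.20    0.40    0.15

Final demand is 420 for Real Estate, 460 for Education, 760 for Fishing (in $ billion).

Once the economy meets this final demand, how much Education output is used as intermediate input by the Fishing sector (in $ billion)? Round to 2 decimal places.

I − A =
  [   0.90    -0.05    -0.05]
  [  -0.30     0.70    -0.05]
  [  -0.20    -0.40     0.85]
Cofactors of I−A, C_ij = (−1)^(i+j)·(minor ij) (rows/columns in the sector order above):
  C_11 = (0.70)(0.85) − (-0.05)(-0.40) = 0.5750
  C_12 = −[(-0.30)(0.85) − (-0.05)(-0.20)] = 0.2650
  C_13 = (-0.30)(-0.40) − (0.70)(-0.20) = 0.2600
  C_21 = −[(-0.05)(0.85) − (-0.05)(-0.40)] = 0.0625
  C_22 = (0.90)(0.85) − (-0.05)(-0.20) = 0.7550
  C_23 = −[(0.90)(-0.40) − (-0.05)(-0.20)] = 0.3700
  C_31 = (-0.05)(-0.05) − (-0.05)(0.70) = 0.0375
  C_32 = −[(0.90)(-0.05) − (-0.05)(-0.30)] = 0.0600
  C_33 = (0.90)(0.70) − (-0.05)(-0.30) = 0.6150
det(I−A) = Σ_j (I−A)_1j·C_1j = (0.90)(0.5750) + (-0.05)(0.2650) + (-0.05)(0.2600) = 0.49125
adj(I−A) = Cᵀ =
  [ 0.5750   0.0625   0.0375]
  [ 0.2650   0.7550   0.0600]
  [ 0.2600   0.3700   0.6150]
(I − A)⁻¹ = adj(I−A) / det(I−A) ≈
  [   1.1705     0.1272     0.0763]
  [   0.5394     1.5369     0.1221]
  [   0.5293     0.7532     1.2519]
First solve x = (I − A)⁻¹ d = adj(I−A)·d / det(I−A); in particular x_3 = (0.2600·420 + 0.3700·460 + 0.6150·760) / 0.49125 = 746.80 / 0.49125 ≈ 1520.2036.
Intermediate flow from 2 to 3: z_23 = a_23 · x_3 = 0.05 × 746.80 / 0.49125 = 37.34 / 0.49125 ≈ 76.01.

z_23 = 76.01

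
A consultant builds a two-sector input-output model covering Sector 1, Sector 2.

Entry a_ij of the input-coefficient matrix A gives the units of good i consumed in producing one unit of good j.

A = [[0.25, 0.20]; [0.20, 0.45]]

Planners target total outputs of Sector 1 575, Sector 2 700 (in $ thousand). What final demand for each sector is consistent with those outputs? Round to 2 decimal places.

d_1 = 291.25, d_2 = 270.00

I − A =
  [   0.75    -0.20]
  [  -0.20     0.55]
d = (I − A) x:
  d_1 = (+0.75)·575 + (-0.20)·700 = 291.25
  d_2 = (-0.20)·575 + (+0.55)·700 = 270.00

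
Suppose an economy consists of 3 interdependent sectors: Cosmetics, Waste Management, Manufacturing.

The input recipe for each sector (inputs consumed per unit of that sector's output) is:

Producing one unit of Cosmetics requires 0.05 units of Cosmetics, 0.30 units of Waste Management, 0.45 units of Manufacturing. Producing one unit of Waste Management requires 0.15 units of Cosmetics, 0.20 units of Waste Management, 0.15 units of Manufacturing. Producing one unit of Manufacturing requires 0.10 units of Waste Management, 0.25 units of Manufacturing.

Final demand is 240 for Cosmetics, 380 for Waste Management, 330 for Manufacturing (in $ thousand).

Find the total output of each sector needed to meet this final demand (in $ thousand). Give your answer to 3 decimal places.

I − A =
  [   0.95    -0.15     0.00]
  [  -0.30     0.80    -0.10]
  [  -0.45    -0.15     0.75]
Cofactors of I−A, C_ij = (−1)^(i+j)·(minor ij) (rows/columns in the sector order above):
  C_11 = (0.80)(0.75) − (-0.10)(-0.15) = 0.5850
  C_12 = −[(-0.30)(0.75) − (-0.10)(-0.45)] = 0.2700
  C_13 = (-0.30)(-0.15) − (0.80)(-0.45) = 0.4050
  C_21 = −[(-0.15)(0.75) − (0.00)(-0.15)] = 0.1125
  C_22 = (0.95)(0.75) − (0.00)(-0.45) = 0.7125
  C_23 = −[(0.95)(-0.15) − (-0.15)(-0.45)] = 0.2100
  C_31 = (-0.15)(-0.10) − (0.00)(0.80) = 0.0150
  C_32 = −[(0.95)(-0.10) − (0.00)(-0.30)] = 0.0950
  C_33 = (0.95)(0.80) − (-0.15)(-0.30) = 0.7150
det(I−A) = Σ_j (I−A)_1j·C_1j = (0.95)(0.5850) + (-0.15)(0.2700) + (0.00)(0.4050) = 0.51525
adj(I−A) = Cᵀ =
  [ 0.5850   0.1125   0.0150]
  [ 0.2700   0.7125   0.0950]
  [ 0.4050   0.2100   0.7150]
(I − A)⁻¹ = adj(I−A) / det(I−A) ≈
  [   1.1354     0.2183     0.0291]
  [   0.5240     1.3828     0.1844]
  [   0.7860     0.4076     1.3877]
x = (I − A)⁻¹ d = adj(I−A)·d / det(I−A), with det(I−A) = 0.51525:
  x_C = (0.5850·240 + 0.1125·380 + 0.0150·330) / 0.51525 = 188.10 / 0.51525 ≈ 365.066
  x_W = (0.2700·240 + 0.7125·380 + 0.0950·330) / 0.51525 = 366.90 / 0.51525 ≈ 712.082
  x_M = (0.4050·240 + 0.2100·380 + 0.7150·330) / 0.51525 = 412.95 / 0.51525 ≈ 801.456

x_C = 365.066, x_W = 712.082, x_M = 801.456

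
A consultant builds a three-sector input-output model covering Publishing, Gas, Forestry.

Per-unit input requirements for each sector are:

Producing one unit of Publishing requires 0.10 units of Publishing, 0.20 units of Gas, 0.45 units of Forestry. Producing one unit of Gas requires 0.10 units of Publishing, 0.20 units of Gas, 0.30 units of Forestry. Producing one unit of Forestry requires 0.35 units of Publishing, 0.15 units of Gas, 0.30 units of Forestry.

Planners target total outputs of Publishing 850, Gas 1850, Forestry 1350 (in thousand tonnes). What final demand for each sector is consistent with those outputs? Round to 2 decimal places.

d_P = 107.50, d_G = 1107.50, d_F = 7.50

I − A =
  [   0.90    -0.10    -0.35]
  [  -0.20     0.80    -0.15]
  [  -0.45    -0.30     0.70]
d = (I − A) x:
  d_P = (+0.90)·850 + (-0.10)·1850 + (-0.35)·1350 = 107.50
  d_G = (-0.20)·850 + (+0.80)·1850 + (-0.15)·1350 = 1107.50
  d_F = (-0.45)·850 + (-0.30)·1850 + (+0.70)·1350 = 7.50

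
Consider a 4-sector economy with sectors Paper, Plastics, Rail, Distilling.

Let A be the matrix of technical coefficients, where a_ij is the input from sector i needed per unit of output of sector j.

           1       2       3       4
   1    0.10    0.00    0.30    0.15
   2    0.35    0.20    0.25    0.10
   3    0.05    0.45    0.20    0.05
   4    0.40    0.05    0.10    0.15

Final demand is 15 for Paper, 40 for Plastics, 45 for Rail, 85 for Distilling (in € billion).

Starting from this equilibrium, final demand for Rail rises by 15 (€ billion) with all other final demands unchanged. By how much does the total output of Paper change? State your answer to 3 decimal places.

Δx_1 = 11.033

I − A =
  [   0.90     0.00    -0.30    -0.15]
  [  -0.35     0.80    -0.25    -0.10]
  [  -0.05    -0.45     0.80    -0.05]
  [  -0.40    -0.05    -0.10     0.85]
Compute the cofactors C_ij = (−1)^(i+j)·(3×3 minor ij) of I−A; the adjugate is their transpose:
adj(I−A) = Cᵀ =
  [ 0.435250   0.128250   0.216375   0.104625]
  [ 0.284375   0.540000   0.291750   0.130875]
  [ 0.202500   0.319875   0.556875   0.106125]
  [ 0.245375   0.129750   0.184500   0.415500]
det(I−A) = Σ_j (I−A)_1j·C_1j = (0.90)(0.435250) + (0.00)(0.284375) + (-0.30)(0.202500) + (-0.15)(0.245375) = 0.29416875
(I − A)⁻¹ = adj(I−A) / det(I−A) ≈
  [   1.4796     0.4360     0.7355     0.3557]
  [   0.9667     1.8357     0.9918     0.4449]
  [   0.6884     1.0874     1.8930     0.3608]
  [   0.8341     0.4411     0.6272     1.4125]
Δx = (I − A)⁻¹ Δd with Δd having +15 in the Rail component and 0 elsewhere.
So Δx_1 = L_13 · (+15), where L_13 = adj(I−A)_13 / det(I−A) = 0.216375 / 0.29416875.
Δx_1 = 0.216375 × (+15) / 0.29416875 = 3.245625 / 0.29416875 ≈ 11.033.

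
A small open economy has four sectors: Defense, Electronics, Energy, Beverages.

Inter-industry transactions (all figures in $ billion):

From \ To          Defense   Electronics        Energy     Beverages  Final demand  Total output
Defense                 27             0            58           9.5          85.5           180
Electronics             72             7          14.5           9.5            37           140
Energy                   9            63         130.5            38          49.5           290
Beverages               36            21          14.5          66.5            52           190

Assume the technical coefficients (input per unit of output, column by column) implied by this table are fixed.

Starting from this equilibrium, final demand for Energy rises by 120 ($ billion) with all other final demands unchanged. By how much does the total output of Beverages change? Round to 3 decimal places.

Δx_4 = 54.050

Technical coefficients a_ij = z_ij / X_j:
  a_11 = 27/180 = 0.15, a_21 = 72/180 = 0.40, a_31 = 9/180 = 0.05, a_41 = 36/180 = 0.20
  a_12 = 0/140 = 0.00, a_22 = 7/140 = 0.05, a_32 = 63/140 = 0.45, a_42 = 21/140 = 0.15
  a_13 = 58/290 = 0.20, a_23 = 14.5/290 = 0.05, a_33 = 130.5/290 = 0.45, a_43 = 14.5/290 = 0.05
  a_14 = 9.5/190 = 0.05, a_24 = 9.5/190 = 0.05, a_34 = 38/190 = 0.20, a_44 = 66.5/190 = 0.35
I − A =
  [   0.85     0.00    -0.20    -0.05]
  [  -0.40     0.95    -0.05    -0.05]
  [  -0.05    -0.45     0.55    -0.20]
  [  -0.20    -0.15    -0.05     0.65]
Compute the cofactors C_ij = (−1)^(i+j)·(3×3 minor ij) of I−A; the adjugate is their transpose:
adj(I−A) = Cᵀ =
  [ 0.30875   0.06975   0.12475   0.06750]
  [ 0.14825   0.27525   0.08425   0.05850]
  [ 0.20200   0.27000   0.50600   0.19200]
  [ 0.14475   0.10575   0.09675   0.37950]
det(I−A) = Σ_j (I−A)_1j·C_1j = (0.85)(0.30875) + (0.00)(0.14825) + (-0.20)(0.20200) + (-0.05)(0.14475) = 0.2148
(I − A)⁻¹ = adj(I−A) / det(I−A) ≈
  [   1.4374     0.3247     0.5808     0.3142]
  [   0.6902     1.2814     0.3922     0.2723]
  [   0.9404     1.2570     2.3557     0.8939]
  [   0.6739     0.4923     0.4504     1.7668]
Δx = (I − A)⁻¹ Δd with Δd having +120 in the Energy component and 0 elsewhere.
So Δx_4 = L_43 · (+120), where L_43 = adj(I−A)_43 / det(I−A) = 0.09675 / 0.2148.
Δx_4 = 0.09675 × (+120) / 0.2148 = 11.61 / 0.2148 ≈ 54.050.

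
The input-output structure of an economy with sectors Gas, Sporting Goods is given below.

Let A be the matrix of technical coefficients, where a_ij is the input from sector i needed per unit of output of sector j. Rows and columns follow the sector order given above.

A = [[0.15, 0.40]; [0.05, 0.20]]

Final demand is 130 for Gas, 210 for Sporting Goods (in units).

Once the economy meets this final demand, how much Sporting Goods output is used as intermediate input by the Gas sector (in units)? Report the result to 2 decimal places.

z_21 = 14.24

I − A =
  [   0.85    -0.40]
  [  -0.05     0.80]
det(I−A) = (0.85)(0.80) − (-0.40)(-0.05) = 0.6600
adj(I−A) = [[0.80, 0.40], [0.05, 0.85]]
(I − A)⁻¹ = adj(I−A) / det(I−A) ≈
  [   1.2121     0.6061]
  [   0.0758     1.2879]
First solve x = (I − A)⁻¹ d = adj(I−A)·d / det(I−A); in particular x_1 = (0.80·130 + 0.40·210) / 0.6600 = 188.00 / 0.6600 ≈ 284.8485.
Intermediate flow from 2 to 1: z_21 = a_21 · x_1 = 0.05 × 188.00 / 0.6600 = 9.40 / 0.6600 ≈ 14.24.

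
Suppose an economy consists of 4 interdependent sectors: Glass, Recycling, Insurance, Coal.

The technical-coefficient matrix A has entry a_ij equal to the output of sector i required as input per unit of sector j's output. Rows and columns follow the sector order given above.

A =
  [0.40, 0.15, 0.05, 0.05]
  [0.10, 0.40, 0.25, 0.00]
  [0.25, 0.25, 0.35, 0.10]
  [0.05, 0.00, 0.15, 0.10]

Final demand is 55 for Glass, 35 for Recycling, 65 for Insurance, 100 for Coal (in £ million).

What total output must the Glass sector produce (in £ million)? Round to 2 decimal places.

I − A =
  [   0.60    -0.15    -0.05    -0.05]
  [  -0.10     0.60    -0.25     0.00]
  [  -0.25    -0.25     0.65    -0.10]
  [  -0.05     0.00    -0.15     0.90]
Compute the cofactors C_ij = (−1)^(i+j)·(3×3 minor ij) of I−A; the adjugate is their transpose:
adj(I−A) = Cᵀ =
  [ 0.285750   0.098625   0.065250   0.023125]
  [ 0.114500   0.327000   0.139625   0.021875]
  [ 0.160500   0.168875   0.309000   0.043250]
  [ 0.042625   0.033625   0.055125   0.168625]
det(I−A) = Σ_j (I−A)_1j·C_1j = (0.60)(0.285750) + (-0.15)(0.114500) + (-0.05)(0.160500) + (-0.05)(0.042625) = 0.14411875
(I − A)⁻¹ = adj(I−A) / det(I−A) ≈
  [   1.9827     0.6843     0.4528     0.1605]
  [   0.7945     2.2690     0.9688     0.1518]
  [   1.1137     1.1718     2.1441     0.3001]
  [   0.2958     0.2333     0.3825     1.1700]
x = (I − A)⁻¹ d = adj(I−A)·d / det(I−A), with det(I−A) = 0.14411875:
  x_1 = (0.285750·55 + 0.098625·35 + 0.065250·65 + 0.023125·100) / 0.14411875 = 25.721875 / 0.14411875 ≈ 178.48
  x_2 = (0.114500·55 + 0.327000·35 + 0.139625·65 + 0.021875·100) / 0.14411875 = 29.005625 / 0.14411875 ≈ 201.26
  x_3 = (0.160500·55 + 0.168875·35 + 0.309000·65 + 0.043250·100) / 0.14411875 = 39.148125 / 0.14411875 ≈ 271.64
  x_4 = (0.042625·55 + 0.033625·35 + 0.055125·65 + 0.168625·100) / 0.14411875 = 23.966875 / 0.14411875 ≈ 166.30

x_1 = 178.48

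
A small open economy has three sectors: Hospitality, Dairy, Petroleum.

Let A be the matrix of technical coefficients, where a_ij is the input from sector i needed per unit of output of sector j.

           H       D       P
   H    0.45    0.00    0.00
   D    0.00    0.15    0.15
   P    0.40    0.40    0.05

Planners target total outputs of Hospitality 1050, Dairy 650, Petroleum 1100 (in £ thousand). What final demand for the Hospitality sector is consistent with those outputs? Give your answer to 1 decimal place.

d_H = 577.5

I − A =
  [   0.55     0.00     0.00]
  [   0.00     0.85    -0.15]
  [  -0.40    -0.40     0.95]
d = (I − A) x:
  d_H = (+0.55)·1050 + (+0.00)·650 + (+0.00)·1100 = 577.5
  d_D = (+0.00)·1050 + (+0.85)·650 + (-0.15)·1100 = 387.5
  d_P = (-0.40)·1050 + (-0.40)·650 + (+0.95)·1100 = 365.0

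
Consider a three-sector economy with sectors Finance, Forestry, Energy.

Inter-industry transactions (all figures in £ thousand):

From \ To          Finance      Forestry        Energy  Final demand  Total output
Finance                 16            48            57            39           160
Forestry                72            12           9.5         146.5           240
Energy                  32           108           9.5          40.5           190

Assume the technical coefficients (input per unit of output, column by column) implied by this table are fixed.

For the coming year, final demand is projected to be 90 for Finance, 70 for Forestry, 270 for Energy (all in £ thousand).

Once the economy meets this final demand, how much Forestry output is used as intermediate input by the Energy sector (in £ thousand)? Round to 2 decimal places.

Technical coefficients a_ij = z_ij / X_j:
  a_11 = 16/160 = 0.10, a_21 = 72/160 = 0.45, a_31 = 32/160 = 0.20
  a_12 = 48/240 = 0.20, a_22 = 12/240 = 0.05, a_32 = 108/240 = 0.45
  a_13 = 57/190 = 0.30, a_23 = 9.5/190 = 0.05, a_33 = 9.5/190 = 0.05
I − A =
  [   0.90    -0.20    -0.30]
  [  -0.45     0.95    -0.05]
  [  -0.20    -0.45     0.95]
Cofactors of I−A, C_ij = (−1)^(i+j)·(minor ij) (rows/columns in the sector order above):
  C_11 = (0.95)(0.95) − (-0.05)(-0.45) = 0.8800
  C_12 = −[(-0.45)(0.95) − (-0.05)(-0.20)] = 0.4375
  C_13 = (-0.45)(-0.45) − (0.95)(-0.20) = 0.3925
  C_21 = −[(-0.20)(0.95) − (-0.30)(-0.45)] = 0.3250
  C_22 = (0.90)(0.95) − (-0.30)(-0.20) = 0.7950
  C_23 = −[(0.90)(-0.45) − (-0.20)(-0.20)] = 0.4450
  C_31 = (-0.20)(-0.05) − (-0.30)(0.95) = 0.2950
  C_32 = −[(0.90)(-0.05) − (-0.30)(-0.45)] = 0.1800
  C_33 = (0.90)(0.95) − (-0.20)(-0.45) = 0.7650
det(I−A) = Σ_j (I−A)_1j·C_1j = (0.90)(0.8800) + (-0.20)(0.4375) + (-0.30)(0.3925) = 0.58675
adj(I−A) = Cᵀ =
  [ 0.8800   0.3250   0.2950]
  [ 0.4375   0.7950   0.1800]
  [ 0.3925   0.4450   0.7650]
(I − A)⁻¹ = adj(I−A) / det(I−A) ≈
  [   1.4998     0.5539     0.5028]
  [   0.7456     1.3549     0.3068]
  [   0.6689     0.7584     1.3038]
First solve x = (I − A)⁻¹ d = adj(I−A)·d / det(I−A); in particular x_3 = (0.3925·90 + 0.4450·70 + 0.7650·270) / 0.58675 = 273.025 / 0.58675 ≈ 465.3174.
Intermediate flow from 2 to 3: z_23 = a_23 · x_3 = 0.05 × 273.025 / 0.58675 = 13.65125 / 0.58675 ≈ 23.27.

z_23 = 23.27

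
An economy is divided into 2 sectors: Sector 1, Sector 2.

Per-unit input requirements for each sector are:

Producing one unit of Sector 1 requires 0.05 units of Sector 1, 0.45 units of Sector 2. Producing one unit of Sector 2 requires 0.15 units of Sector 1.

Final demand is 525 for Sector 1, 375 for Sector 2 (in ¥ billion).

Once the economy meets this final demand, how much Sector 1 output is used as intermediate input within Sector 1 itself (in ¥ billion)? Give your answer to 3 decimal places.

I − A =
  [   0.95    -0.15]
  [  -0.45     1.00]
det(I−A) = (0.95)(1.00) − (-0.15)(-0.45) = 0.8825
adj(I−A) = [[1.00, 0.15], [0.45, 0.95]]
(I − A)⁻¹ = adj(I−A) / det(I−A) ≈
  [   1.1331     0.1700]
  [   0.5099     1.0765]
First solve x = (I − A)⁻¹ d = adj(I−A)·d / det(I−A); in particular x_1 = (1.00·525 + 0.15·375) / 0.8825 = 581.25 / 0.8825 ≈ 658.64023.
Intermediate flow from 1 to 1: z_11 = a_11 · x_1 = 0.05 × 581.25 / 0.8825 = 29.0625 / 0.8825 ≈ 32.932.

z_11 = 32.932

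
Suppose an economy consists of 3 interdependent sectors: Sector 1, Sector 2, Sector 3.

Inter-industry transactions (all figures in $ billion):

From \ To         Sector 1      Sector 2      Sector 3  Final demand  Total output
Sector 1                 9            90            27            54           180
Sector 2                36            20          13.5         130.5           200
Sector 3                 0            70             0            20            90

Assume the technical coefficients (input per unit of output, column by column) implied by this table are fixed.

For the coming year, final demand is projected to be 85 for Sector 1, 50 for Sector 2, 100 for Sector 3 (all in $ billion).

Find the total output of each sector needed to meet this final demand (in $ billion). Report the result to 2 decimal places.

x_1 = 192.38, x_2 = 122.10, x_3 = 142.73

Technical coefficients a_ij = z_ij / X_j:
  a_11 = 9/180 = 0.05, a_21 = 36/180 = 0.20, a_31 = 0/180 = 0.00
  a_12 = 90/200 = 0.45, a_22 = 20/200 = 0.10, a_32 = 70/200 = 0.35
  a_13 = 27/90 = 0.30, a_23 = 13.5/90 = 0.15, a_33 = 0/90 = 0.00
I − A =
  [   0.95    -0.45    -0.30]
  [  -0.20     0.90    -0.15]
  [   0.00    -0.35     1.00]
Cofactors of I−A, C_ij = (−1)^(i+j)·(minor ij) (rows/columns in the sector order above):
  C_11 = (0.90)(1.00) − (-0.15)(-0.35) = 0.8475
  C_12 = −[(-0.20)(1.00) − (-0.15)(0.00)] = 0.2000
  C_13 = (-0.20)(-0.35) − (0.90)(0.00) = 0.0700
  C_21 = −[(-0.45)(1.00) − (-0.30)(-0.35)] = 0.5550
  C_22 = (0.95)(1.00) − (-0.30)(0.00) = 0.9500
  C_23 = −[(0.95)(-0.35) − (-0.45)(0.00)] = 0.3325
  C_31 = (-0.45)(-0.15) − (-0.30)(0.90) = 0.3375
  C_32 = −[(0.95)(-0.15) − (-0.30)(-0.20)] = 0.2025
  C_33 = (0.95)(0.90) − (-0.45)(-0.20) = 0.7650
det(I−A) = Σ_j (I−A)_1j·C_1j = (0.95)(0.8475) + (-0.45)(0.2000) + (-0.30)(0.0700) = 0.694125
adj(I−A) = Cᵀ =
  [ 0.8475   0.5550   0.3375]
  [ 0.2000   0.9500   0.2025]
  [ 0.0700   0.3325   0.7650]
(I − A)⁻¹ = adj(I−A) / det(I−A) ≈
  [   1.2210     0.7996     0.4862]
  [   0.2881     1.3686     0.2917]
  [   0.1008     0.4790     1.1021]
x = (I − A)⁻¹ d = adj(I−A)·d / det(I−A), with det(I−A) = 0.694125:
  x_1 = (0.8475·85 + 0.5550·50 + 0.3375·100) / 0.694125 = 133.5375 / 0.694125 ≈ 192.38
  x_2 = (0.2000·85 + 0.9500·50 + 0.2025·100) / 0.694125 = 84.75 / 0.694125 ≈ 122.10
  x_3 = (0.0700·85 + 0.3325·50 + 0.7650·100) / 0.694125 = 99.075 / 0.694125 ≈ 142.73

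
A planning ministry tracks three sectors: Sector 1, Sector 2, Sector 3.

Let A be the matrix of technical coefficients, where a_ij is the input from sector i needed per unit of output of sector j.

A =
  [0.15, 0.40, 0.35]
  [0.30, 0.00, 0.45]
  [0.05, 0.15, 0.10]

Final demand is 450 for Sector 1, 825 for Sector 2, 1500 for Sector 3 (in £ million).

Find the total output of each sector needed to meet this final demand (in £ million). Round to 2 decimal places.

I − A =
  [   0.85    -0.40    -0.35]
  [  -0.30     1.00    -0.45]
  [  -0.05    -0.15     0.90]
Cofactors of I−A, C_ij = (−1)^(i+j)·(minor ij) (rows/columns in the sector order above):
  C_11 = (1.00)(0.90) − (-0.45)(-0.15) = 0.8325
  C_12 = −[(-0.30)(0.90) − (-0.45)(-0.05)] = 0.2925
  C_13 = (-0.30)(-0.15) − (1.00)(-0.05) = 0.0950
  C_21 = −[(-0.40)(0.90) − (-0.35)(-0.15)] = 0.4125
  C_22 = (0.85)(0.90) − (-0.35)(-0.05) = 0.7475
  C_23 = −[(0.85)(-0.15) − (-0.40)(-0.05)] = 0.1475
  C_31 = (-0.40)(-0.45) − (-0.35)(1.00) = 0.5300
  C_32 = −[(0.85)(-0.45) − (-0.35)(-0.30)] = 0.4875
  C_33 = (0.85)(1.00) − (-0.40)(-0.30) = 0.7300
det(I−A) = Σ_j (I−A)_1j·C_1j = (0.85)(0.8325) + (-0.40)(0.2925) + (-0.35)(0.0950) = 0.557375
adj(I−A) = Cᵀ =
  [ 0.8325   0.4125   0.5300]
  [ 0.2925   0.7475   0.4875]
  [ 0.0950   0.1475   0.7300]
(I − A)⁻¹ = adj(I−A) / det(I−A) ≈
  [   1.4936     0.7401     0.9509]
  [   0.5248     1.3411     0.8746]
  [   0.1704     0.2646     1.3097]
x = (I − A)⁻¹ d = adj(I−A)·d / det(I−A), with det(I−A) = 0.557375:
  x_1 = (0.8325·450 + 0.4125·825 + 0.5300·1500) / 0.557375 = 1509.9375 / 0.557375 ≈ 2709.02
  x_2 = (0.2925·450 + 0.7475·825 + 0.4875·1500) / 0.557375 = 1479.5625 / 0.557375 ≈ 2654.52
  x_3 = (0.0950·450 + 0.1475·825 + 0.7300·1500) / 0.557375 = 1259.4375 / 0.557375 ≈ 2259.59

x_1 = 2709.02, x_2 = 2654.52, x_3 = 2259.59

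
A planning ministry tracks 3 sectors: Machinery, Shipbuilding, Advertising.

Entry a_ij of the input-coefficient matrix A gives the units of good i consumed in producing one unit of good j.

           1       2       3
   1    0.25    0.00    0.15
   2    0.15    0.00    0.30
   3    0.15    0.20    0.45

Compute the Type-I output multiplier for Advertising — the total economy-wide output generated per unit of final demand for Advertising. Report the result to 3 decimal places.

I − A =
  [   0.75     0.00    -0.15]
  [  -0.15     1.00    -0.30]
  [  -0.15    -0.20     0.55]
Cofactors of I−A, C_ij = (−1)^(i+j)·(minor ij) (rows/columns in the sector order above):
  C_11 = (1.00)(0.55) − (-0.30)(-0.20) = 0.4900
  C_12 = −[(-0.15)(0.55) − (-0.30)(-0.15)] = 0.1275
  C_13 = (-0.15)(-0.20) − (1.00)(-0.15) = 0.1800
  C_21 = −[(0.00)(0.55) − (-0.15)(-0.20)] = 0.0300
  C_22 = (0.75)(0.55) − (-0.15)(-0.15) = 0.3900
  C_23 = −[(0.75)(-0.20) − (0.00)(-0.15)] = 0.1500
  C_31 = (0.00)(-0.30) − (-0.15)(1.00) = 0.1500
  C_32 = −[(0.75)(-0.30) − (-0.15)(-0.15)] = 0.2475
  C_33 = (0.75)(1.00) − (0.00)(-0.15) = 0.7500
det(I−A) = Σ_j (I−A)_1j·C_1j = (0.75)(0.4900) + (0.00)(0.1275) + (-0.15)(0.1800) = 0.3405
adj(I−A) = Cᵀ =
  [ 0.4900   0.0300   0.1500]
  [ 0.1275   0.3900   0.2475]
  [ 0.1800   0.1500   0.7500]
(I − A)⁻¹ = adj(I−A) / det(I−A) ≈
  [   1.4391     0.0881     0.4405]
  [   0.3744     1.1454     0.7269]
  [   0.5286     0.4405     2.2026]
The output multiplier for sector j is the column-j sum of the Leontief inverse (I − A)⁻¹ = adj(I−A) / det(I−A).
Column 3 of adj(I−A): (0.1500, 0.2475, 0.7500); det(I−A) = 0.3405.
m_3 = (0.1500 + 0.2475 + 0.7500) / 0.3405 = 1.1475 / 0.3405 ≈ 3.370.

m_3 = 3.370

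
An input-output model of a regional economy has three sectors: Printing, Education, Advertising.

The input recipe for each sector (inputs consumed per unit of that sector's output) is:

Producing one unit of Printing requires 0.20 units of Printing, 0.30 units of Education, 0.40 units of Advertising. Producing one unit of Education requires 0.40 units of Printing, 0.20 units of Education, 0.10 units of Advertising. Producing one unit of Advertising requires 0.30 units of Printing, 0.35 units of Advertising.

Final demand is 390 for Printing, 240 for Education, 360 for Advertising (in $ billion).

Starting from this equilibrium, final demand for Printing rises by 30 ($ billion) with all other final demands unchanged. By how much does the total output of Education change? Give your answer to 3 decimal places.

I − A =
  [   0.80    -0.40    -0.30]
  [  -0.30     0.80     0.00]
  [  -0.40    -0.10     0.65]
Cofactors of I−A, C_ij = (−1)^(i+j)·(minor ij) (rows/columns in the sector order above):
  C_11 = (0.80)(0.65) − (0.00)(-0.10) = 0.5200
  C_12 = −[(-0.30)(0.65) − (0.00)(-0.40)] = 0.1950
  C_13 = (-0.30)(-0.10) − (0.80)(-0.40) = 0.3500
  C_21 = −[(-0.40)(0.65) − (-0.30)(-0.10)] = 0.2900
  C_22 = (0.80)(0.65) − (-0.30)(-0.40) = 0.4000
  C_23 = −[(0.80)(-0.10) − (-0.40)(-0.40)] = 0.2400
  C_31 = (-0.40)(0.00) − (-0.30)(0.80) = 0.2400
  C_32 = −[(0.80)(0.00) − (-0.30)(-0.30)] = 0.0900
  C_33 = (0.80)(0.80) − (-0.40)(-0.30) = 0.5200
det(I−A) = Σ_j (I−A)_1j·C_1j = (0.80)(0.5200) + (-0.40)(0.1950) + (-0.30)(0.3500) = 0.2330
adj(I−A) = Cᵀ =
  [ 0.5200   0.2900   0.2400]
  [ 0.1950   0.4000   0.0900]
  [ 0.3500   0.2400   0.5200]
(I − A)⁻¹ = adj(I−A) / det(I−A) ≈
  [   2.2318     1.2446     1.0300]
  [   0.8369     1.7167     0.3863]
  [   1.5021     1.0300     2.2318]
Δx = (I − A)⁻¹ Δd with Δd having +30 in the Printing component and 0 elsewhere.
So Δx_E = L_EP · (+30), where L_EP = adj(I−A)_EP / det(I−A) = 0.1950 / 0.2330.
Δx_E = 0.1950 × (+30) / 0.2330 = 5.85 / 0.2330 ≈ 25.107.

Δx_E = 25.107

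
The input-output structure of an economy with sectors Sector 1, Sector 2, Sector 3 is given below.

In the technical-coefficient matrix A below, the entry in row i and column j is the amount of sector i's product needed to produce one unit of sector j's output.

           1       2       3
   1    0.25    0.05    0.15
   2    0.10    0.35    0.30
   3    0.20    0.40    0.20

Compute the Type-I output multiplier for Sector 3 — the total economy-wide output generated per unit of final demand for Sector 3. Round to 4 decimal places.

m_3 = 3.1215

I − A =
  [   0.75    -0.05    -0.15]
  [  -0.10     0.65    -0.30]
  [  -0.20    -0.40     0.80]
Cofactors of I−A, C_ij = (−1)^(i+j)·(minor ij) (rows/columns in the sector order above):
  C_11 = (0.65)(0.80) − (-0.30)(-0.40) = 0.4000
  C_12 = −[(-0.10)(0.80) − (-0.30)(-0.20)] = 0.1400
  C_13 = (-0.10)(-0.40) − (0.65)(-0.20) = 0.1700
  C_21 = −[(-0.05)(0.80) − (-0.15)(-0.40)] = 0.1000
  C_22 = (0.75)(0.80) − (-0.15)(-0.20) = 0.5700
  C_23 = −[(0.75)(-0.40) − (-0.05)(-0.20)] = 0.3100
  C_31 = (-0.05)(-0.30) − (-0.15)(0.65) = 0.1125
  C_32 = −[(0.75)(-0.30) − (-0.15)(-0.10)] = 0.2400
  C_33 = (0.75)(0.65) − (-0.05)(-0.10) = 0.4825
det(I−A) = Σ_j (I−A)_1j·C_1j = (0.75)(0.4000) + (-0.05)(0.1400) + (-0.15)(0.1700) = 0.2675
adj(I−A) = Cᵀ =
  [ 0.4000   0.1000   0.1125]
  [ 0.1400   0.5700   0.2400]
  [ 0.1700   0.3100   0.4825]
(I − A)⁻¹ = adj(I−A) / det(I−A) ≈
  [   1.49533     0.37383     0.42056]
  [   0.52336     2.13084     0.89720]
  [   0.63551     1.15888     1.80374]
The output multiplier for sector j is the column-j sum of the Leontief inverse (I − A)⁻¹ = adj(I−A) / det(I−A).
Column 3 of adj(I−A): (0.1125, 0.2400, 0.4825); det(I−A) = 0.2675.
m_3 = (0.1125 + 0.2400 + 0.4825) / 0.2675 = 0.835 / 0.2675 ≈ 3.1215.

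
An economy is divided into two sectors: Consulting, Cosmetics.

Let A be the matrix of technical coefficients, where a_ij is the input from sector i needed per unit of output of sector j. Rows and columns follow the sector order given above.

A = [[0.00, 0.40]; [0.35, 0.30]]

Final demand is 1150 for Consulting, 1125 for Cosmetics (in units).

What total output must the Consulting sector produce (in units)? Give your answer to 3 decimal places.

I − A =
  [   1.00    -0.40]
  [  -0.35     0.70]
det(I−A) = (1.00)(0.70) − (-0.40)(-0.35) = 0.5600
adj(I−A) = [[0.70, 0.40], [0.35, 1.00]]
(I − A)⁻¹ = adj(I−A) / det(I−A) ≈
  [   1.2500     0.7143]
  [   0.6250     1.7857]
x = (I − A)⁻¹ d = adj(I−A)·d / det(I−A), with det(I−A) = 0.5600:
  x_1 = (0.70·1150 + 0.40·1125) / 0.5600 = 1255.00 / 0.5600 ≈ 2241.071
  x_2 = (0.35·1150 + 1.00·1125) / 0.5600 = 1527.50 / 0.5600 ≈ 2727.679

x_1 = 2241.071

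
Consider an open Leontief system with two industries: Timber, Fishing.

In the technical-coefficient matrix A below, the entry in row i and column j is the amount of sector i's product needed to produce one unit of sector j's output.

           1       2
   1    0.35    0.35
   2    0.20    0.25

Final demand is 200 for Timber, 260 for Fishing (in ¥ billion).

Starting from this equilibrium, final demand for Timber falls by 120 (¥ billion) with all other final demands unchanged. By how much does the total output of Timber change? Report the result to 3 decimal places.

Δx_1 = -215.569

I − A =
  [   0.65    -0.35]
  [  -0.20     0.75]
det(I−A) = (0.65)(0.75) − (-0.35)(-0.20) = 0.4175
adj(I−A) = [[0.75, 0.35], [0.20, 0.65]]
(I − A)⁻¹ = adj(I−A) / det(I−A) ≈
  [   1.7964     0.8383]
  [   0.4790     1.5569]
Δx = (I − A)⁻¹ Δd with Δd having -120 in the Timber component and 0 elsewhere.
So Δx_1 = L_11 · (-120), where L_11 = adj(I−A)_11 / det(I−A) = 0.75 / 0.4175.
Δx_1 = 0.75 × (-120) / 0.4175 = -90.00 / 0.4175 ≈ -215.569.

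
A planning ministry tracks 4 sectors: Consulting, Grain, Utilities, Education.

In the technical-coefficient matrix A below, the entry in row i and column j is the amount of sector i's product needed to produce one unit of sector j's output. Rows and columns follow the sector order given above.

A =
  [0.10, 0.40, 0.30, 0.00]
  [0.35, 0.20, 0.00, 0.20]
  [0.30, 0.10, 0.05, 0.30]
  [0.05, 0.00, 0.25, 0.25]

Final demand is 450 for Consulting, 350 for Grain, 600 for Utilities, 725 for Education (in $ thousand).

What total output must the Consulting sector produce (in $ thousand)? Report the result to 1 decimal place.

x_1 = 1919.5

I − A =
  [   0.90    -0.40    -0.30     0.00]
  [  -0.35     0.80     0.00    -0.20]
  [  -0.30    -0.10     0.95    -0.30]
  [  -0.05     0.00    -0.25     0.75]
Compute the cofactors C_ij = (−1)^(i+j)·(3×3 minor ij) of I−A; the adjugate is their transpose:
adj(I−A) = Cᵀ =
  [ 0.505000   0.277500   0.200000   0.154000]
  [ 0.247625   0.501750   0.126750   0.184500]
  [ 0.219250   0.163500   0.431000   0.216000]
  [ 0.106750   0.073000   0.157000   0.468500]
det(I−A) = Σ_j (I−A)_1j·C_1j = (0.90)(0.505000) + (-0.40)(0.247625) + (-0.30)(0.219250) + (0.00)(0.106750) = 0.289675
(I − A)⁻¹ = adj(I−A) / det(I−A) ≈
  [   1.7433     0.9580     0.6904     0.5316]
  [   0.8548     1.7321     0.4376     0.6369]
  [   0.7569     0.5644     1.4879     0.7457]
  [   0.3685     0.2520     0.5420     1.6173]
x = (I − A)⁻¹ d = adj(I−A)·d / det(I−A), with det(I−A) = 0.289675:
  x_1 = (0.505000·450 + 0.277500·350 + 0.200000·600 + 0.154000·725) / 0.289675 = 556.025 / 0.289675 ≈ 1919.5
  x_2 = (0.247625·450 + 0.501750·350 + 0.126750·600 + 0.184500·725) / 0.289675 = 496.85625 / 0.289675 ≈ 1715.2
  x_3 = (0.219250·450 + 0.163500·350 + 0.431000·600 + 0.216000·725) / 0.289675 = 571.0875 / 0.289675 ≈ 1971.5
  x_4 = (0.106750·450 + 0.073000·350 + 0.157000·600 + 0.468500·725) / 0.289675 = 507.45 / 0.289675 ≈ 1751.8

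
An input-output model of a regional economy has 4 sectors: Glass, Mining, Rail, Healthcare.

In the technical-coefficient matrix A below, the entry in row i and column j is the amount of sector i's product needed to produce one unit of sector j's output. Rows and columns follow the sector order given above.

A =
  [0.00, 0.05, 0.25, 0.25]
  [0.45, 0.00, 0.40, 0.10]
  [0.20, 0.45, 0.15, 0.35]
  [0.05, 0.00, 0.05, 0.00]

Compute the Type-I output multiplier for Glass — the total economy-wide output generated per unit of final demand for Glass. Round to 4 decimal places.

I − A =
  [   1.00    -0.05    -0.25    -0.25]
  [  -0.45     1.00    -0.40    -0.10]
  [  -0.20    -0.45     0.85    -0.35]
  [  -0.05     0.00    -0.05     1.00]
Compute the cofactors C_ij = (−1)^(i+j)·(3×3 minor ij) of I−A; the adjugate is their transpose:
adj(I−A) = Cᵀ =
  [ 0.650250   0.159750   0.282750   0.277500]
  [ 0.466875   0.765000   0.519375   0.375000]
  [ 0.422250   0.455250   0.964750   0.488750]
  [ 0.053625   0.030750   0.062375   0.546250]
det(I−A) = Σ_j (I−A)_1j·C_1j = (1.00)(0.650250) + (-0.05)(0.466875) + (-0.25)(0.422250) + (-0.25)(0.053625) = 0.5079375
(I − A)⁻¹ = adj(I−A) / det(I−A) ≈
  [   1.28018     0.31451     0.55666     0.54633]
  [   0.91916     1.50609     1.02252     0.73828]
  [   0.83130     0.89627     1.89935     0.96222]
  [   0.10557     0.06054     0.12280     1.07543]
The output multiplier for sector j is the column-j sum of the Leontief inverse (I − A)⁻¹ = adj(I−A) / det(I−A).
Column 1 of adj(I−A): (0.650250, 0.466875, 0.422250, 0.053625); det(I−A) = 0.5079375.
m_1 = (0.650250 + 0.466875 + 0.422250 + 0.053625) / 0.5079375 = 1.593 / 0.5079375 ≈ 3.1362.

m_1 = 3.1362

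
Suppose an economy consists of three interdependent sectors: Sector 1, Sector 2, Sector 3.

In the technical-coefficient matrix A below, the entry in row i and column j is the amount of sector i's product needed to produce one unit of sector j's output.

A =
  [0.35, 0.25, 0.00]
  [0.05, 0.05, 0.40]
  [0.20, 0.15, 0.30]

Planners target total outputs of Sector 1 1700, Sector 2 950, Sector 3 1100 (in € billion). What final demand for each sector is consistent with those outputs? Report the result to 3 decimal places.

d_1 = 867.500, d_2 = 377.500, d_3 = 287.500

I − A =
  [   0.65    -0.25     0.00]
  [  -0.05     0.95    -0.40]
  [  -0.20    -0.15     0.70]
d = (I − A) x:
  d_1 = (+0.65)·1700 + (-0.25)·950 + (+0.00)·1100 = 867.500
  d_2 = (-0.05)·1700 + (+0.95)·950 + (-0.40)·1100 = 377.500
  d_3 = (-0.20)·1700 + (-0.15)·950 + (+0.70)·1100 = 287.500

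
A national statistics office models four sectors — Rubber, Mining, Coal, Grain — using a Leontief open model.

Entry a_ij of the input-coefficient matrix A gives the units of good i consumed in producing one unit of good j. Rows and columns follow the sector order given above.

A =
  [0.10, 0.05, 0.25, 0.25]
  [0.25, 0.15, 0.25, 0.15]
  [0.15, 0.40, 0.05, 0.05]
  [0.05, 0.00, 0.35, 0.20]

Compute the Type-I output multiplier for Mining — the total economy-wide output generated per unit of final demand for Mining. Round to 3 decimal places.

I − A =
  [   0.90    -0.05    -0.25    -0.25]
  [  -0.25     0.85    -0.25    -0.15]
  [  -0.15    -0.40     0.95    -0.05]
  [  -0.05     0.00    -0.35     0.80]
Compute the cofactors C_ij = (−1)^(i+j)·(3×3 minor ij) of I−A; the adjugate is their transpose:
adj(I−A) = Cᵀ =
  [ 0.530125   0.152125   0.257000   0.210250]
  [ 0.231250   0.612625   0.297875   0.205750]
  [ 0.187125   0.289125   0.591000   0.149625]
  [ 0.115000   0.136000   0.274625   0.566125]
det(I−A) = Σ_j (I−A)_1j·C_1j = (0.90)(0.530125) + (-0.05)(0.231250) + (-0.25)(0.187125) + (-0.25)(0.115000) = 0.39001875
(I − A)⁻¹ = adj(I−A) / det(I−A) ≈
  [   1.3592     0.3900     0.6589     0.5391]
  [   0.5929     1.5708     0.7637     0.5275]
  [   0.4798     0.7413     1.5153     0.3836]
  [   0.2949     0.3487     0.7041     1.4515]
The output multiplier for sector j is the column-j sum of the Leontief inverse (I − A)⁻¹ = adj(I−A) / det(I−A).
Column 2 of adj(I−A): (0.152125, 0.612625, 0.289125, 0.136000); det(I−A) = 0.39001875.
m_2 = (0.152125 + 0.612625 + 0.289125 + 0.136000) / 0.39001875 = 1.189875 / 0.39001875 ≈ 3.051.

m_2 = 3.051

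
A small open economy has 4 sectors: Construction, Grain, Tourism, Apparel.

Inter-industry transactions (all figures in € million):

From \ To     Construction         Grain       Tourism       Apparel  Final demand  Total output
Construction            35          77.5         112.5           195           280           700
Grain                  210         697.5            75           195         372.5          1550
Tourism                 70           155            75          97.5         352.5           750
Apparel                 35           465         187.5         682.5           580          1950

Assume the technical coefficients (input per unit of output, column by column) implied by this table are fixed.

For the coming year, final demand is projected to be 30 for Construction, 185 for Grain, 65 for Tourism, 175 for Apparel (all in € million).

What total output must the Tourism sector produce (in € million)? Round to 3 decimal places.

x_T = 186.647

Technical coefficients a_ij = z_ij / X_j:
  a_CC = 35/700 = 0.05, a_GC = 210/700 = 0.30, a_TC = 70/700 = 0.10, a_AC = 35/700 = 0.05
  a_CG = 77.5/1550 = 0.05, a_GG = 697.5/1550 = 0.45, a_TG = 155/1550 = 0.10, a_AG = 465/1550 = 0.30
  a_CT = 112.5/750 = 0.15, a_GT = 75/750 = 0.10, a_TT = 75/750 = 0.10, a_AT = 187.5/750 = 0.25
  a_CA = 195/1950 = 0.10, a_GA = 195/1950 = 0.10, a_TA = 97.5/1950 = 0.05, a_AA = 682.5/1950 = 0.35
I − A =
  [   0.95    -0.05    -0.15    -0.10]
  [  -0.30     0.55    -0.10    -0.10]
  [  -0.10    -0.10     0.90    -0.05]
  [  -0.05    -0.30    -0.25     0.65]
Compute the cofactors C_ij = (−1)^(i+j)·(3×3 minor ij) of I−A; the adjugate is their transpose:
adj(I−A) = Cᵀ =
  [ 0.277375   0.070125   0.070375   0.058875]
  [ 0.185500   0.526750   0.122500   0.119000]
  [ 0.058625   0.081875   0.289375   0.043875]
  [ 0.129500   0.280000   0.173250   0.434000]
det(I−A) = Σ_j (I−A)_1j·C_1j = (0.95)(0.277375) + (-0.05)(0.185500) + (-0.15)(0.058625) + (-0.10)(0.129500) = 0.2324875
(I − A)⁻¹ = adj(I−A) / det(I−A) ≈
  [   1.1931     0.3016     0.3027     0.2532]
  [   0.7979     2.2657     0.5269     0.5119]
  [   0.2522     0.3522     1.2447     0.1887]
  [   0.5570     1.2044     0.7452     1.8668]
x = (I − A)⁻¹ d = adj(I−A)·d / det(I−A), with det(I−A) = 0.2324875:
  x_C = (0.277375·30 + 0.070125·185 + 0.070375·65 + 0.058875·175) / 0.2324875 = 36.171875 / 0.2324875 ≈ 155.586
  x_G = (0.185500·30 + 0.526750·185 + 0.122500·65 + 0.119000·175) / 0.2324875 = 131.80125 / 0.2324875 ≈ 566.918
  x_T = (0.058625·30 + 0.081875·185 + 0.289375·65 + 0.043875·175) / 0.2324875 = 43.393125 / 0.2324875 ≈ 186.647
  x_A = (0.129500·30 + 0.280000·185 + 0.173250·65 + 0.434000·175) / 0.2324875 = 142.89625 / 0.2324875 ≈ 614.641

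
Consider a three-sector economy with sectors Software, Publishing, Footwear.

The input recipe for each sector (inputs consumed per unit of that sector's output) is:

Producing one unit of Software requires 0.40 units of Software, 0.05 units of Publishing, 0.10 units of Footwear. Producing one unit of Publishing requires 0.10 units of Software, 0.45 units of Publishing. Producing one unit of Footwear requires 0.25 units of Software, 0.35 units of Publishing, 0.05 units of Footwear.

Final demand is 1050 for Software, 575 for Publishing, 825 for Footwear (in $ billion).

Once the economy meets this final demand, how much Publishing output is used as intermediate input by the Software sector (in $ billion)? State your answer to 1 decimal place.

z_PS = 127.9

I − A =
  [   0.60    -0.10    -0.25]
  [  -0.05     0.55    -0.35]
  [  -0.10     0.00     0.95]
Cofactors of I−A, C_ij = (−1)^(i+j)·(minor ij) (rows/columns in the sector order above):
  C_11 = (0.55)(0.95) − (-0.35)(0.00) = 0.5225
  C_12 = −[(-0.05)(0.95) − (-0.35)(-0.10)] = 0.0825
  C_13 = (-0.05)(0.00) − (0.55)(-0.10) = 0.0550
  C_21 = −[(-0.10)(0.95) − (-0.25)(0.00)] = 0.0950
  C_22 = (0.60)(0.95) − (-0.25)(-0.10) = 0.5450
  C_23 = −[(0.60)(0.00) − (-0.10)(-0.10)] = 0.0100
  C_31 = (-0.10)(-0.35) − (-0.25)(0.55) = 0.1725
  C_32 = −[(0.60)(-0.35) − (-0.25)(-0.05)] = 0.2225
  C_33 = (0.60)(0.55) − (-0.10)(-0.05) = 0.3250
det(I−A) = Σ_j (I−A)_1j·C_1j = (0.60)(0.5225) + (-0.10)(0.0825) + (-0.25)(0.0550) = 0.2915
adj(I−A) = Cᵀ =
  [ 0.5225   0.0950   0.1725]
  [ 0.0825   0.5450   0.2225]
  [ 0.0550   0.0100   0.3250]
(I − A)⁻¹ = adj(I−A) / det(I−A) ≈
  [   1.7925     0.3259     0.5918]
  [   0.2830     1.8696     0.7633]
  [   0.1887     0.0343     1.1149]
First solve x = (I − A)⁻¹ d = adj(I−A)·d / det(I−A); in particular x_S = (0.5225·1050 + 0.0950·575 + 0.1725·825) / 0.2915 = 745.5625 / 0.2915 ≈ 2557.676.
Intermediate flow from P to S: z_PS = a_PS · x_S = 0.05 × 745.5625 / 0.2915 = 37.278125 / 0.2915 ≈ 127.9.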